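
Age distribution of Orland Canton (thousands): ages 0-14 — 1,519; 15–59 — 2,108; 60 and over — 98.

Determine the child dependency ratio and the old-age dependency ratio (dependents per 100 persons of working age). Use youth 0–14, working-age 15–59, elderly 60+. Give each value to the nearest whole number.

Youth dependency ratio = 1,519 / 2,108 × 100 = 72
Old-age dependency ratio = 98 / 2,108 × 100 = 5

Youth dependency ratio: 72
Old-age dependency ratio: 5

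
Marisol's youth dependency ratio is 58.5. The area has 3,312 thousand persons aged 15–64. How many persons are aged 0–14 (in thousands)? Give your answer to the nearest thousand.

Aged 0–14: 1,938

Youth dependency ratio = youth / working-age × 100
58.5 = Y / 3,312 × 100
⇒ 1,938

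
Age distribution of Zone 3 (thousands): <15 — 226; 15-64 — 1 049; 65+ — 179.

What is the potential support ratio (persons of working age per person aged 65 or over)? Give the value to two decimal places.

Potential support ratio: 5.86

Potential support ratio = 1 049 / 179 = 5.86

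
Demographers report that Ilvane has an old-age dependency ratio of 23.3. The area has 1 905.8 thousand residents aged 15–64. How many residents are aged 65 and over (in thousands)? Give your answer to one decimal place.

Old-age dependency ratio = elderly / working-age × 100
23.3 = E / 1 905.8 × 100
⇒ 444.1

Aged 65 and over: 444.1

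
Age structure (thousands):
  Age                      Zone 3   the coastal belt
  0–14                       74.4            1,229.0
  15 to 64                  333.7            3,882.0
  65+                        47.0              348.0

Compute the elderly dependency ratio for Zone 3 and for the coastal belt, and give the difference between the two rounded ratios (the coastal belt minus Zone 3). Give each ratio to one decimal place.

Zone 3: 14.1
the coastal belt: 9.0
Difference: -5.1

Zone 3: 47.0 / 333.7 × 100 = 14.1
the coastal belt: 348.0 / 3,882.0 × 100 = 9.0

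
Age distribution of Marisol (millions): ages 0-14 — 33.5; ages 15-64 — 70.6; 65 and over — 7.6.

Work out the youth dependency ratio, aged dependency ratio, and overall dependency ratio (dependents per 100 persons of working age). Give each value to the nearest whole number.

Youth dependency ratio = 33.5 / 70.6 × 100 = 47
Old-age dependency ratio = 7.6 / 70.6 × 100 = 11
Total dependency ratio = (33.5 + 7.6) / 70.6 × 100 = 41.1 / 70.6 × 100 = 58

Youth dependency ratio: 47
Old-age dependency ratio: 11
Total dependency ratio: 58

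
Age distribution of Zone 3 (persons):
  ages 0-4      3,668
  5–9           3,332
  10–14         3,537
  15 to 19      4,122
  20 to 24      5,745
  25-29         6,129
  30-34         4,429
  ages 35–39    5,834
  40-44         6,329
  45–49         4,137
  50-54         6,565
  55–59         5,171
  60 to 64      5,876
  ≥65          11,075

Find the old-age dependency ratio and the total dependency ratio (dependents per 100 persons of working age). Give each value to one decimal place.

0–14: 3,668 + 3,332 + 3,537 = 10,537
15–64: 4,122 + 5,745 + 6,129 + 4,429 + 5,834 + 6,329 + 4,137 + 6,565 + 5,171 + 5,876 = 54,337
65+: 11,075
Old-age dependency ratio = 11,075 / 54,337 × 100 = 20.4
Total dependency ratio = (10,537 + 11,075) / 54,337 × 100 = 21,612 / 54,337 × 100 = 39.8

Old-age dependency ratio: 20.4
Total dependency ratio: 39.8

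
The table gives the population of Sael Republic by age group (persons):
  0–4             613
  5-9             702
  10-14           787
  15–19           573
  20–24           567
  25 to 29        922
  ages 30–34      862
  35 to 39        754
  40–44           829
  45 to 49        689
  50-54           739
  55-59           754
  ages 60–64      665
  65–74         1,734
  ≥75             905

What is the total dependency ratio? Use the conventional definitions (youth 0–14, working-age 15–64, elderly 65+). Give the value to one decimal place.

0–14: 613 + 702 + 787 = 2,102
15–64: 573 + 567 + 922 + 862 + 754 + 829 + 689 + 739 + 754 + 665 = 7,354
65+: 1,734 + 905 = 2,639
Total dependency ratio = (2,102 + 2,639) / 7,354 × 100 = 4,741 / 7,354 × 100 = 64.5

Total dependency ratio: 64.5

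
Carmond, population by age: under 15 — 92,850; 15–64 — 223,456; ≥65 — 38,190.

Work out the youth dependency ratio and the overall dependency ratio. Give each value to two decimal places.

Youth dependency ratio = 92,850 / 223,456 × 100 = 41.55
Total dependency ratio = (92,850 + 38,190) / 223,456 × 100 = 131,040 / 223,456 × 100 = 58.64

Youth dependency ratio: 41.55
Total dependency ratio: 58.64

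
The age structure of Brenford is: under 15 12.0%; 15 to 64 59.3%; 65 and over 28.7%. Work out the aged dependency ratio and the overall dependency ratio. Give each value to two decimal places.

Old-age dependency ratio = 28.7 / 59.3 × 100 = 48.40
Total dependency ratio = (12.0 + 28.7) / 59.3 × 100 = 40.7 / 59.3 × 100 = 68.63

Old-age dependency ratio: 48.40
Total dependency ratio: 68.63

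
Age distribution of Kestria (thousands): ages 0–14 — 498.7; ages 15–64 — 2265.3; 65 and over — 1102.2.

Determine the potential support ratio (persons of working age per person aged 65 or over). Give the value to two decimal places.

Potential support ratio = 2265.3 / 1102.2 = 2.06

Potential support ratio: 2.06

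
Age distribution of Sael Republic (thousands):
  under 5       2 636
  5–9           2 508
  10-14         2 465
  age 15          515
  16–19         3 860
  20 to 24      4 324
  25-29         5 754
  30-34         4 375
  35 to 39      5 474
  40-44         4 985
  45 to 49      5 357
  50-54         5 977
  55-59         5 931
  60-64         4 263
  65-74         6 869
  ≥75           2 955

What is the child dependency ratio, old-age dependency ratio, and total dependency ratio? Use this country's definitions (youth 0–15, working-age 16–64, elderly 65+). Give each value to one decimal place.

Youth dependency ratio: 16.2
Old-age dependency ratio: 19.5
Total dependency ratio: 35.7

0–15: 2 636 + 2 508 + 2 465 + 515 = 8 124
16–64: 3 860 + 4 324 + 5 754 + 4 375 + 5 474 + 4 985 + 5 357 + 5 977 + 5 931 + 4 263 = 50 300
65+: 6 869 + 2 955 = 9 824
Youth dependency ratio = 8 124 / 50 300 × 100 = 16.2
Old-age dependency ratio = 9 824 / 50 300 × 100 = 19.5
Total dependency ratio = (8 124 + 9 824) / 50 300 × 100 = 17 948 / 50 300 × 100 = 35.7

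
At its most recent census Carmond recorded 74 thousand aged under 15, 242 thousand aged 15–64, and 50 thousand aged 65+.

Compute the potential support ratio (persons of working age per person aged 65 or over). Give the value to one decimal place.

Potential support ratio: 4.8

Potential support ratio = 242 / 50 = 4.8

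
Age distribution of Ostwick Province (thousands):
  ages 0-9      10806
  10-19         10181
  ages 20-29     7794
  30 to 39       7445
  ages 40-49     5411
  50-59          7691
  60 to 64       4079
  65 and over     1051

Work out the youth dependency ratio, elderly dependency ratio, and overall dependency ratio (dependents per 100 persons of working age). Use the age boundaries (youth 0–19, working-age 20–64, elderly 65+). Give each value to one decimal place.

Youth dependency ratio: 64.7
Old-age dependency ratio: 3.2
Total dependency ratio: 68.0

0–19: 10806 + 10181 = 20987
20–64: 7794 + 7445 + 5411 + 7691 + 4079 = 32420
65+: 1051
Youth dependency ratio = 20987 / 32420 × 100 = 64.7
Old-age dependency ratio = 1051 / 32420 × 100 = 3.2
Total dependency ratio = (20987 + 1051) / 32420 × 100 = 22038 / 32420 × 100 = 68.0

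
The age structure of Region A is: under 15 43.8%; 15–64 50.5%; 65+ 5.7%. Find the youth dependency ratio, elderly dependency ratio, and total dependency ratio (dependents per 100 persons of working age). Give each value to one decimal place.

Youth dependency ratio: 86.7
Old-age dependency ratio: 11.3
Total dependency ratio: 98.0

Youth dependency ratio = 43.8 / 50.5 × 100 = 86.7
Old-age dependency ratio = 5.7 / 50.5 × 100 = 11.3
Total dependency ratio = (43.8 + 5.7) / 50.5 × 100 = 49.5 / 50.5 × 100 = 98.0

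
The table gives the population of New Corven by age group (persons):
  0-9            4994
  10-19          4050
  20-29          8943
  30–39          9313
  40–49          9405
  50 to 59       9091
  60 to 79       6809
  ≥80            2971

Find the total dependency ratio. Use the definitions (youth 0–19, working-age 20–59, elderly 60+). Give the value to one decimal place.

Total dependency ratio: 51.2

0–19: 4994 + 4050 = 9044
20–59: 8943 + 9313 + 9405 + 9091 = 36752
60+: 6809 + 2971 = 9780
Total dependency ratio = (9044 + 9780) / 36752 × 100 = 18824 / 36752 × 100 = 51.2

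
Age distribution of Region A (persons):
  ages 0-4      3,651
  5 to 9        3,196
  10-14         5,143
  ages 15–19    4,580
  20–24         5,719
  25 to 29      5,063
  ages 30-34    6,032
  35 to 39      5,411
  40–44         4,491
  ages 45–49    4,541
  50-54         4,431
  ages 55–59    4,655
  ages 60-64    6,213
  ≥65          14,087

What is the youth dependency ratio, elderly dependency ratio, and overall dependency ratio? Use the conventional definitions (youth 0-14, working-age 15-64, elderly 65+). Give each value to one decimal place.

Youth dependency ratio: 23.4
Old-age dependency ratio: 27.5
Total dependency ratio: 51.0

0–14: 3,651 + 3,196 + 5,143 = 11,990
15–64: 4,580 + 5,719 + 5,063 + 6,032 + 5,411 + 4,491 + 4,541 + 4,431 + 4,655 + 6,213 = 51,136
65+: 14,087
Youth dependency ratio = 11,990 / 51,136 × 100 = 23.4
Old-age dependency ratio = 14,087 / 51,136 × 100 = 27.5
Total dependency ratio = (11,990 + 14,087) / 51,136 × 100 = 26,077 / 51,136 × 100 = 51.0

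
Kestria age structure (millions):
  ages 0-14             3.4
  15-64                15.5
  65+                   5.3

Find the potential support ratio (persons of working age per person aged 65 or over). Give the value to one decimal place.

Potential support ratio: 2.9

Potential support ratio = 15.5 / 5.3 = 2.9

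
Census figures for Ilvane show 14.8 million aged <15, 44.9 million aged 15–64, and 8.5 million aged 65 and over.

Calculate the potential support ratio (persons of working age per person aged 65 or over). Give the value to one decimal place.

Potential support ratio = 44.9 / 8.5 = 5.3

Potential support ratio: 5.3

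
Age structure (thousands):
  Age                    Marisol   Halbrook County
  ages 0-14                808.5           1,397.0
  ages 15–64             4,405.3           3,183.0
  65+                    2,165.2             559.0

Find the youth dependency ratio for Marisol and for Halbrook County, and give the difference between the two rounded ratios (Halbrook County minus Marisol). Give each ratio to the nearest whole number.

Marisol: 18
Halbrook County: 44
Difference: +26

Marisol: 808.5 / 4,405.3 × 100 = 18
Halbrook County: 1,397.0 / 3,183.0 × 100 = 44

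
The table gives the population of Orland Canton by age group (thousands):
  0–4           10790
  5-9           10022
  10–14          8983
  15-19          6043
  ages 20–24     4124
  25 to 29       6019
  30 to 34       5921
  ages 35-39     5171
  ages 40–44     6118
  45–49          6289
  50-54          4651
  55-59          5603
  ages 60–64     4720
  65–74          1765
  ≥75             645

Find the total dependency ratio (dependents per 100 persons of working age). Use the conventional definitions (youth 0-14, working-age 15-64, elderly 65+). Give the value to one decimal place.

Total dependency ratio: 58.9

0–14: 10790 + 10022 + 8983 = 29795
15–64: 6043 + 4124 + 6019 + 5921 + 5171 + 6118 + 6289 + 4651 + 5603 + 4720 = 54659
65+: 1765 + 645 = 2410
Total dependency ratio = (29795 + 2410) / 54659 × 100 = 32205 / 54659 × 100 = 58.9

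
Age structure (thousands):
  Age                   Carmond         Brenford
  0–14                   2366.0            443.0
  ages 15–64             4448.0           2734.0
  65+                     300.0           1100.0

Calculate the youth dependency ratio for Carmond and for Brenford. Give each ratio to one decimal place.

Carmond: 53.2
Brenford: 16.2

Carmond: 2366.0 / 4448.0 × 100 = 53.2
Brenford: 443.0 / 2734.0 × 100 = 16.2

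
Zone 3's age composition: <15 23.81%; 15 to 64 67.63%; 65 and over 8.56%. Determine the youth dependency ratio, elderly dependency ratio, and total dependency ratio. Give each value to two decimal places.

Youth dependency ratio = 23.81 / 67.63 × 100 = 35.21
Old-age dependency ratio = 8.56 / 67.63 × 100 = 12.66
Total dependency ratio = (23.81 + 8.56) / 67.63 × 100 = 32.37 / 67.63 × 100 = 47.86

Youth dependency ratio: 35.21
Old-age dependency ratio: 12.66
Total dependency ratio: 47.86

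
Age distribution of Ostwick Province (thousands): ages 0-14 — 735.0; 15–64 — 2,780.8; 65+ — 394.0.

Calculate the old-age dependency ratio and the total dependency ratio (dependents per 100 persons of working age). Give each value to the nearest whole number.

Old-age dependency ratio: 14
Total dependency ratio: 41

Old-age dependency ratio = 394.0 / 2,780.8 × 100 = 14
Total dependency ratio = (735.0 + 394.0) / 2,780.8 × 100 = 1,129.0 / 2,780.8 × 100 = 41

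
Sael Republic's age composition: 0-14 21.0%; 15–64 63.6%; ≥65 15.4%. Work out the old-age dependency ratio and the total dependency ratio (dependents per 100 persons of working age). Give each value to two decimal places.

Old-age dependency ratio = 15.4 / 63.6 × 100 = 24.21
Total dependency ratio = (21.0 + 15.4) / 63.6 × 100 = 36.4 / 63.6 × 100 = 57.23

Old-age dependency ratio: 24.21
Total dependency ratio: 57.23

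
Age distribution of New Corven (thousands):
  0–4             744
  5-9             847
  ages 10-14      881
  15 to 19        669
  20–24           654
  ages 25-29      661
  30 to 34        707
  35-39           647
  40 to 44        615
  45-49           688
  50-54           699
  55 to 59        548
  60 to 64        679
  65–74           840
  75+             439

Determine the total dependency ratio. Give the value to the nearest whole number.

0–14: 744 + 847 + 881 = 2,472
15–64: 669 + 654 + 661 + 707 + 647 + 615 + 688 + 699 + 548 + 679 = 6,567
65+: 840 + 439 = 1,279
Total dependency ratio = (2,472 + 1,279) / 6,567 × 100 = 3,751 / 6,567 × 100 = 57

Total dependency ratio: 57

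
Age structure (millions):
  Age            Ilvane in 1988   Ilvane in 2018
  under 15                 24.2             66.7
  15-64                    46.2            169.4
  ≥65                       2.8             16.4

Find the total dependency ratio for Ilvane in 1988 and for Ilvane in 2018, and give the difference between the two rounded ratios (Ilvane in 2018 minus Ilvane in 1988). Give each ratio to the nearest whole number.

Ilvane in 1988: (24.2 + 2.8) / 46.2 × 100 = 27.0 / 46.2 × 100 = 58
Ilvane in 2018: (66.7 + 16.4) / 169.4 × 100 = 83.1 / 169.4 × 100 = 49

Ilvane in 1988: 58
Ilvane in 2018: 49
Difference: -9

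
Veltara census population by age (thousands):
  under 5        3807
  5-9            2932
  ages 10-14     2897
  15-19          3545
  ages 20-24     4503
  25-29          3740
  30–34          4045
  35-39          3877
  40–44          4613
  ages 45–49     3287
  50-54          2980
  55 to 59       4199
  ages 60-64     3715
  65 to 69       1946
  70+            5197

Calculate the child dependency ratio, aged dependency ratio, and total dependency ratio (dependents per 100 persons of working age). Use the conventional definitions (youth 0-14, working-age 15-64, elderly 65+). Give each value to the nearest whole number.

0–14: 3807 + 2932 + 2897 = 9636
15–64: 3545 + 4503 + 3740 + 4045 + 3877 + 4613 + 3287 + 2980 + 4199 + 3715 = 38504
65+: 1946 + 5197 = 7143
Youth dependency ratio = 9636 / 38504 × 100 = 25
Old-age dependency ratio = 7143 / 38504 × 100 = 19
Total dependency ratio = (9636 + 7143) / 38504 × 100 = 16779 / 38504 × 100 = 44

Youth dependency ratio: 25
Old-age dependency ratio: 19
Total dependency ratio: 44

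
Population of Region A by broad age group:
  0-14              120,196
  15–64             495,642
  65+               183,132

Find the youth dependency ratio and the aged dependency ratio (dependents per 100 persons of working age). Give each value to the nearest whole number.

Youth dependency ratio = 120,196 / 495,642 × 100 = 24
Old-age dependency ratio = 183,132 / 495,642 × 100 = 37

Youth dependency ratio: 24
Old-age dependency ratio: 37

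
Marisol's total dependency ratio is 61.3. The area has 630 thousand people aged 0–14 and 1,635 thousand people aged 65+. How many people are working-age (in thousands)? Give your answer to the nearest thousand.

Total dependency ratio = (youth + elderly) / working-age × 100
61.3 = (630 + 1,635) / W × 100
⇒ 3,695

Working-age: 3,695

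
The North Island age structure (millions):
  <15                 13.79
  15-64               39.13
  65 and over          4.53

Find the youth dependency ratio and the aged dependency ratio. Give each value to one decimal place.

Youth dependency ratio: 35.2
Old-age dependency ratio: 11.6

Youth dependency ratio = 13.79 / 39.13 × 100 = 35.2
Old-age dependency ratio = 4.53 / 39.13 × 100 = 11.6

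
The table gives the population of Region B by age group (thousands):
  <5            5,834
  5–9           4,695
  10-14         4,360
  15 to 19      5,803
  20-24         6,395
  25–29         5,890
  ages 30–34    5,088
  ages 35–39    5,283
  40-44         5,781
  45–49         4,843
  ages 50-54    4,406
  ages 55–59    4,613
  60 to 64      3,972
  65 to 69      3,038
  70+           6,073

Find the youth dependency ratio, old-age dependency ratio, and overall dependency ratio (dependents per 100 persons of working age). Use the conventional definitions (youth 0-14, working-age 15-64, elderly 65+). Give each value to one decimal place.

Youth dependency ratio: 28.6
Old-age dependency ratio: 17.5
Total dependency ratio: 46.1

0–14: 5,834 + 4,695 + 4,360 = 14,889
15–64: 5,803 + 6,395 + 5,890 + 5,088 + 5,283 + 5,781 + 4,843 + 4,406 + 4,613 + 3,972 = 52,074
65+: 3,038 + 6,073 = 9,111
Youth dependency ratio = 14,889 / 52,074 × 100 = 28.6
Old-age dependency ratio = 9,111 / 52,074 × 100 = 17.5
Total dependency ratio = (14,889 + 9,111) / 52,074 × 100 = 24,000 / 52,074 × 100 = 46.1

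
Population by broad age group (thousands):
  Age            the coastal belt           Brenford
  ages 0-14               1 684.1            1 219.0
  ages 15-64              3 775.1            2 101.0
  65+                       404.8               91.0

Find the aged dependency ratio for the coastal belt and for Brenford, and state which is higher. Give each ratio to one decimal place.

the coastal belt: 10.7
Brenford: 4.3
Higher: the coastal belt

the coastal belt: 404.8 / 3 775.1 × 100 = 10.7
Brenford: 91.0 / 2 101.0 × 100 = 4.3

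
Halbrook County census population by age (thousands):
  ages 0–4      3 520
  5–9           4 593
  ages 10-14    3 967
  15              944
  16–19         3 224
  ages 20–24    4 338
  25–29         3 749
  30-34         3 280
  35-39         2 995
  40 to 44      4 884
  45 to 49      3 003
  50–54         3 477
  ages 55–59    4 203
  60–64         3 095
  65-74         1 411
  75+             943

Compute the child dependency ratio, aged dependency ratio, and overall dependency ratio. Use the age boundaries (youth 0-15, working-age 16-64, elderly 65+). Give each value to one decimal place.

0–15: 3 520 + 4 593 + 3 967 + 944 = 13 024
16–64: 3 224 + 4 338 + 3 749 + 3 280 + 2 995 + 4 884 + 3 003 + 3 477 + 4 203 + 3 095 = 36 248
65+: 1 411 + 943 = 2 354
Youth dependency ratio = 13 024 / 36 248 × 100 = 35.9
Old-age dependency ratio = 2 354 / 36 248 × 100 = 6.5
Total dependency ratio = (13 024 + 2 354) / 36 248 × 100 = 15 378 / 36 248 × 100 = 42.4

Youth dependency ratio: 35.9
Old-age dependency ratio: 6.5
Total dependency ratio: 42.4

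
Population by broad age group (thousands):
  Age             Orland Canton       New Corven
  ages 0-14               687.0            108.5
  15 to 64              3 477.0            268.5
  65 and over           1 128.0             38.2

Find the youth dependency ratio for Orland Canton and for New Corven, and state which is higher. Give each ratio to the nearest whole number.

Orland Canton: 687.0 / 3 477.0 × 100 = 20
New Corven: 108.5 / 268.5 × 100 = 40

Orland Canton: 20
New Corven: 40
Higher: New Corven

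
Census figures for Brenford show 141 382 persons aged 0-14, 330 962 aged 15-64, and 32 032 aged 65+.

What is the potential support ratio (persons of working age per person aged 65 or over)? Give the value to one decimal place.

Potential support ratio = 330 962 / 32 032 = 10.3

Potential support ratio: 10.3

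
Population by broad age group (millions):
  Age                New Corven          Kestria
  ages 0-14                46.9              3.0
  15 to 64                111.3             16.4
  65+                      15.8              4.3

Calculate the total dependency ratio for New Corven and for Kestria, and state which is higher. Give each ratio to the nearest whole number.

New Corven: 56
Kestria: 45
Higher: New Corven

New Corven: (46.9 + 15.8) / 111.3 × 100 = 62.7 / 111.3 × 100 = 56
Kestria: (3.0 + 4.3) / 16.4 × 100 = 7.3 / 16.4 × 100 = 45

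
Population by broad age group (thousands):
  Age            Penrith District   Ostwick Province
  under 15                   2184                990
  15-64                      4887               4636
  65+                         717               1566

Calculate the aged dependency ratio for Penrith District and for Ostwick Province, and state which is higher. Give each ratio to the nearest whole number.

Penrith District: 15
Ostwick Province: 34
Higher: Ostwick Province

Penrith District: 717 / 4887 × 100 = 15
Ostwick Province: 1566 / 4636 × 100 = 34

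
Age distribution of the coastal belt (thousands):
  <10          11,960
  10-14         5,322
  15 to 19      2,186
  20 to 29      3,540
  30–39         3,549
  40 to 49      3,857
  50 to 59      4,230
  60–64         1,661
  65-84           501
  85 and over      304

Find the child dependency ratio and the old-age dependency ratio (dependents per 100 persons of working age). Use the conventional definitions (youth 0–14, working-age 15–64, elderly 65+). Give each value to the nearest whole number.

0–14: 11,960 + 5,322 = 17,282
15–64: 2,186 + 3,540 + 3,549 + 3,857 + 4,230 + 1,661 = 19,023
65+: 501 + 304 = 805
Youth dependency ratio = 17,282 / 19,023 × 100 = 91
Old-age dependency ratio = 805 / 19,023 × 100 = 4

Youth dependency ratio: 91
Old-age dependency ratio: 4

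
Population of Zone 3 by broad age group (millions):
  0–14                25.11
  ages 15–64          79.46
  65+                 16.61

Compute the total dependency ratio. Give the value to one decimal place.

Total dependency ratio = (25.11 + 16.61) / 79.46 × 100 = 41.72 / 79.46 × 100 = 52.5

Total dependency ratio: 52.5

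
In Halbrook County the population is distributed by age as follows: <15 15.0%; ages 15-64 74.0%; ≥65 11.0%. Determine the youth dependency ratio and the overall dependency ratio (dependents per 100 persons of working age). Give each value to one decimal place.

Youth dependency ratio = 15.0 / 74.0 × 100 = 20.3
Total dependency ratio = (15.0 + 11.0) / 74.0 × 100 = 26.0 / 74.0 × 100 = 35.1

Youth dependency ratio: 20.3
Total dependency ratio: 35.1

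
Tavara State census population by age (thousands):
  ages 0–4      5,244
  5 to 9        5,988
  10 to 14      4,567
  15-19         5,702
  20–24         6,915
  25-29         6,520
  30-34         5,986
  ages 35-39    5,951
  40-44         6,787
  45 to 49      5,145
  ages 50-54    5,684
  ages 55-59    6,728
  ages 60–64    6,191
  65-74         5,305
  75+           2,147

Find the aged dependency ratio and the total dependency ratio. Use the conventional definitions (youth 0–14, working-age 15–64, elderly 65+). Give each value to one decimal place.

0–14: 5,244 + 5,988 + 4,567 = 15,799
15–64: 5,702 + 6,915 + 6,520 + 5,986 + 5,951 + 6,787 + 5,145 + 5,684 + 6,728 + 6,191 = 61,609
65+: 5,305 + 2,147 = 7,452
Old-age dependency ratio = 7,452 / 61,609 × 100 = 12.1
Total dependency ratio = (15,799 + 7,452) / 61,609 × 100 = 23,251 / 61,609 × 100 = 37.7

Old-age dependency ratio: 12.1
Total dependency ratio: 37.7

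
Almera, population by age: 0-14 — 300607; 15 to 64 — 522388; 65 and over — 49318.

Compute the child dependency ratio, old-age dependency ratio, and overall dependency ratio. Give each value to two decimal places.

Youth dependency ratio = 300607 / 522388 × 100 = 57.54
Old-age dependency ratio = 49318 / 522388 × 100 = 9.44
Total dependency ratio = (300607 + 49318) / 522388 × 100 = 349925 / 522388 × 100 = 66.99

Youth dependency ratio: 57.54
Old-age dependency ratio: 9.44
Total dependency ratio: 66.99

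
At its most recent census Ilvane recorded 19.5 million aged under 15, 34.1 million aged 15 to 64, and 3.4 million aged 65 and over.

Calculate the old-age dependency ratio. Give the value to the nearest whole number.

Old-age dependency ratio: 10

Old-age dependency ratio = 3.4 / 34.1 × 100 = 10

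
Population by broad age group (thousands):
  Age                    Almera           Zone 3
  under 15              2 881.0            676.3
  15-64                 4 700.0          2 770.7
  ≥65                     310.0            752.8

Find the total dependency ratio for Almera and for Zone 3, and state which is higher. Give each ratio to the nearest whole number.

Almera: 68
Zone 3: 52
Higher: Almera

Almera: (2 881.0 + 310.0) / 4 700.0 × 100 = 3 191.0 / 4 700.0 × 100 = 68
Zone 3: (676.3 + 752.8) / 2 770.7 × 100 = 1 429.1 / 2 770.7 × 100 = 52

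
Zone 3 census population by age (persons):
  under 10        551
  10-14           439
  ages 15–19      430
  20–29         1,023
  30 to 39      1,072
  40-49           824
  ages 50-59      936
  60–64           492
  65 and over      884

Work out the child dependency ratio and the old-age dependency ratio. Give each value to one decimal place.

Youth dependency ratio: 20.7
Old-age dependency ratio: 18.5

0–14: 551 + 439 = 990
15–64: 430 + 1,023 + 1,072 + 824 + 936 + 492 = 4,777
65+: 884
Youth dependency ratio = 990 / 4,777 × 100 = 20.7
Old-age dependency ratio = 884 / 4,777 × 100 = 18.5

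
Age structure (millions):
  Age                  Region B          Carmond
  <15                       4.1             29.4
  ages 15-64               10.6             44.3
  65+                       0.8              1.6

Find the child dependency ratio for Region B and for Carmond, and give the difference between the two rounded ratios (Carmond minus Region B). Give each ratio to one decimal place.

Region B: 38.7
Carmond: 66.4
Difference: +27.7

Region B: 4.1 / 10.6 × 100 = 38.7
Carmond: 29.4 / 44.3 × 100 = 66.4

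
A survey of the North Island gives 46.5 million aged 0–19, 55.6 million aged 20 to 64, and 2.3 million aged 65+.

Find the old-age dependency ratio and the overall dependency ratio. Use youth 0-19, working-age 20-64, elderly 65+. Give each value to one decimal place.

Old-age dependency ratio = 2.3 / 55.6 × 100 = 4.1
Total dependency ratio = (46.5 + 2.3) / 55.6 × 100 = 48.8 / 55.6 × 100 = 87.8

Old-age dependency ratio: 4.1
Total dependency ratio: 87.8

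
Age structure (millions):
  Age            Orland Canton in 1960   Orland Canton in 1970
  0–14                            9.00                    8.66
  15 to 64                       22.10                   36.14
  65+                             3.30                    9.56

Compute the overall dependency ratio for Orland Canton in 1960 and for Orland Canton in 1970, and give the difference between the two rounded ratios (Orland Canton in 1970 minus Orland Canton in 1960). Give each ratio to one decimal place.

Orland Canton in 1960: (9.00 + 3.30) / 22.10 × 100 = 12.30 / 22.10 × 100 = 55.7
Orland Canton in 1970: (8.66 + 9.56) / 36.14 × 100 = 18.22 / 36.14 × 100 = 50.4

Orland Canton in 1960: 55.7
Orland Canton in 1970: 50.4
Difference: -5.3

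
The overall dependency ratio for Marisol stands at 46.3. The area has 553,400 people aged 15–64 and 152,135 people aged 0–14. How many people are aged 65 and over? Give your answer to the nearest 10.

Total dependency ratio = (youth + elderly) / working-age × 100
46.3 = (152,135 + E) / 553,400 × 100
⇒ 104,090

Aged 65 and over: 104,090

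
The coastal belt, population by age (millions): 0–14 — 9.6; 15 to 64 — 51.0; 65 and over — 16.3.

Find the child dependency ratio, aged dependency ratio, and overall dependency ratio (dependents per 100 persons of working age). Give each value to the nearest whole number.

Youth dependency ratio = 9.6 / 51.0 × 100 = 19
Old-age dependency ratio = 16.3 / 51.0 × 100 = 32
Total dependency ratio = (9.6 + 16.3) / 51.0 × 100 = 25.9 / 51.0 × 100 = 51

Youth dependency ratio: 19
Old-age dependency ratio: 32
Total dependency ratio: 51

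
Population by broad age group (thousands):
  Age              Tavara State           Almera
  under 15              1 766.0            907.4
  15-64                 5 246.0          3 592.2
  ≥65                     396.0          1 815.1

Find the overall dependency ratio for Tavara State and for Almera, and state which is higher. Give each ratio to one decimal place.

Tavara State: (1 766.0 + 396.0) / 5 246.0 × 100 = 2 162.0 / 5 246.0 × 100 = 41.2
Almera: (907.4 + 1 815.1) / 3 592.2 × 100 = 2 722.5 / 3 592.2 × 100 = 75.8

Tavara State: 41.2
Almera: 75.8
Higher: Almera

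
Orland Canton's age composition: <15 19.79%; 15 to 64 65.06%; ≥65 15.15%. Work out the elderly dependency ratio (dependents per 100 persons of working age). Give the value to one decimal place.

Old-age dependency ratio = 15.15 / 65.06 × 100 = 23.3

Old-age dependency ratio: 23.3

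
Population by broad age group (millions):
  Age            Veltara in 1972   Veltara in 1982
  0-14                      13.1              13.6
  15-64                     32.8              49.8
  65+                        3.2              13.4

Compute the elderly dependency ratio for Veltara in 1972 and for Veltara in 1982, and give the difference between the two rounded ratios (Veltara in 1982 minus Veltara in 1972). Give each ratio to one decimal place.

Veltara in 1972: 9.8
Veltara in 1982: 26.9
Difference: +17.1

Veltara in 1972: 3.2 / 32.8 × 100 = 9.8
Veltara in 1982: 13.4 / 49.8 × 100 = 26.9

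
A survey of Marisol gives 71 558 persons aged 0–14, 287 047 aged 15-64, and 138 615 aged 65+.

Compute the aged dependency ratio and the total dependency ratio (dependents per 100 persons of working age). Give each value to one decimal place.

Old-age dependency ratio = 138 615 / 287 047 × 100 = 48.3
Total dependency ratio = (71 558 + 138 615) / 287 047 × 100 = 210 173 / 287 047 × 100 = 73.2

Old-age dependency ratio: 48.3
Total dependency ratio: 73.2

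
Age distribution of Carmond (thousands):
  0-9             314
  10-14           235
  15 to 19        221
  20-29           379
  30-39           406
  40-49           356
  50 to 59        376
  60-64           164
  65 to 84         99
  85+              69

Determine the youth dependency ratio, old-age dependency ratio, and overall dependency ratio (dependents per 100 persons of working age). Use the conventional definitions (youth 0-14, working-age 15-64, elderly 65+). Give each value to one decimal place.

Youth dependency ratio: 28.9
Old-age dependency ratio: 8.8
Total dependency ratio: 37.7

0–14: 314 + 235 = 549
15–64: 221 + 379 + 406 + 356 + 376 + 164 = 1,902
65+: 99 + 69 = 168
Youth dependency ratio = 549 / 1,902 × 100 = 28.9
Old-age dependency ratio = 168 / 1,902 × 100 = 8.8
Total dependency ratio = (549 + 168) / 1,902 × 100 = 717 / 1,902 × 100 = 37.7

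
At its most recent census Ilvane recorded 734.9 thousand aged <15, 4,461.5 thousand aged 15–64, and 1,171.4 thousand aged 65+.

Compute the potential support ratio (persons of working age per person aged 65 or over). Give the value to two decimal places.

Potential support ratio: 3.81

Potential support ratio = 4,461.5 / 1,171.4 = 3.81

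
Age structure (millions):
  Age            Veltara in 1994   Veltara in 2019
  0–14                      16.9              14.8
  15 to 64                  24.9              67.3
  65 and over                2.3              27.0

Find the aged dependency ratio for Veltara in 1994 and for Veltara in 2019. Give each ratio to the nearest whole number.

Veltara in 1994: 2.3 / 24.9 × 100 = 9
Veltara in 2019: 27.0 / 67.3 × 100 = 40

Veltara in 1994: 9
Veltara in 2019: 40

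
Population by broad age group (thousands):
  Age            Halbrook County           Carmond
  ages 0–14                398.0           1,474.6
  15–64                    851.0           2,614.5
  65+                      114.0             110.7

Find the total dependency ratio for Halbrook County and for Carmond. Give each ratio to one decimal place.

Halbrook County: (398.0 + 114.0) / 851.0 × 100 = 512.0 / 851.0 × 100 = 60.2
Carmond: (1,474.6 + 110.7) / 2,614.5 × 100 = 1,585.3 / 2,614.5 × 100 = 60.6

Halbrook County: 60.2
Carmond: 60.6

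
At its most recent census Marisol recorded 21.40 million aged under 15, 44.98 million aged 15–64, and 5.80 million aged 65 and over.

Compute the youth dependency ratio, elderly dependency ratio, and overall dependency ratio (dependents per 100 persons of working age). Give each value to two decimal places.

Youth dependency ratio = 21.40 / 44.98 × 100 = 47.58
Old-age dependency ratio = 5.80 / 44.98 × 100 = 12.89
Total dependency ratio = (21.40 + 5.80) / 44.98 × 100 = 27.20 / 44.98 × 100 = 60.47

Youth dependency ratio: 47.58
Old-age dependency ratio: 12.89
Total dependency ratio: 60.47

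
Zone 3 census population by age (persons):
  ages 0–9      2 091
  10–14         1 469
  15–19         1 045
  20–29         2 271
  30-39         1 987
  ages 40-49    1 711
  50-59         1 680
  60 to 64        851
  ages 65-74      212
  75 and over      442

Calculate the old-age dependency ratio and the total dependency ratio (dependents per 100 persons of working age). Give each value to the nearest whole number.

Old-age dependency ratio: 7
Total dependency ratio: 44

0–14: 2 091 + 1 469 = 3 560
15–64: 1 045 + 2 271 + 1 987 + 1 711 + 1 680 + 851 = 9 545
65+: 212 + 442 = 654
Old-age dependency ratio = 654 / 9 545 × 100 = 7
Total dependency ratio = (3 560 + 654) / 9 545 × 100 = 4 214 / 9 545 × 100 = 44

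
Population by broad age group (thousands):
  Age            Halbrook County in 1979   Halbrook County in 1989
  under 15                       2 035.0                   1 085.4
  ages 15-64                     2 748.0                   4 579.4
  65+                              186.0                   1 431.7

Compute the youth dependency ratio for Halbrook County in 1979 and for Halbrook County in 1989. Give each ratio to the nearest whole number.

Halbrook County in 1979: 2 035.0 / 2 748.0 × 100 = 74
Halbrook County in 1989: 1 085.4 / 4 579.4 × 100 = 24

Halbrook County in 1979: 74
Halbrook County in 1989: 24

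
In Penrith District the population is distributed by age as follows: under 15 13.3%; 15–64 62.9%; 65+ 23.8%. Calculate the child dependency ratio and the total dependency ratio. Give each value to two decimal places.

Youth dependency ratio = 13.3 / 62.9 × 100 = 21.14
Total dependency ratio = (13.3 + 23.8) / 62.9 × 100 = 37.1 / 62.9 × 100 = 58.98

Youth dependency ratio: 21.14
Total dependency ratio: 58.98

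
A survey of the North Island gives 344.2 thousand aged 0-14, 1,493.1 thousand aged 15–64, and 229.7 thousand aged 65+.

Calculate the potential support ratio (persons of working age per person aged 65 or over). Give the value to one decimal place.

Potential support ratio = 1,493.1 / 229.7 = 6.5

Potential support ratio: 6.5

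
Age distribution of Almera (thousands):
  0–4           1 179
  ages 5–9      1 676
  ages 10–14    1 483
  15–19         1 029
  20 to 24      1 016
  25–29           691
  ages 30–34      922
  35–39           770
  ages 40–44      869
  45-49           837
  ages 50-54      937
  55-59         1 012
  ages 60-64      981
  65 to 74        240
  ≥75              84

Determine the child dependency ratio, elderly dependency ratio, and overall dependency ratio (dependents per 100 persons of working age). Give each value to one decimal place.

0–14: 1 179 + 1 676 + 1 483 = 4 338
15–64: 1 029 + 1 016 + 691 + 922 + 770 + 869 + 837 + 937 + 1 012 + 981 = 9 064
65+: 240 + 84 = 324
Youth dependency ratio = 4 338 / 9 064 × 100 = 47.9
Old-age dependency ratio = 324 / 9 064 × 100 = 3.6
Total dependency ratio = (4 338 + 324) / 9 064 × 100 = 4 662 / 9 064 × 100 = 51.4

Youth dependency ratio: 47.9
Old-age dependency ratio: 3.6
Total dependency ratio: 51.4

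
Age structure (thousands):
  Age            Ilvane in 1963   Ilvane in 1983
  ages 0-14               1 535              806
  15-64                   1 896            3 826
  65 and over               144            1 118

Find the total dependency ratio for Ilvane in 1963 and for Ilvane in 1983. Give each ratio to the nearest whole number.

Ilvane in 1963: 89
Ilvane in 1983: 50

Ilvane in 1963: (1 535 + 144) / 1 896 × 100 = 1 679 / 1 896 × 100 = 89
Ilvane in 1983: (806 + 1 118) / 3 826 × 100 = 1 924 / 3 826 × 100 = 50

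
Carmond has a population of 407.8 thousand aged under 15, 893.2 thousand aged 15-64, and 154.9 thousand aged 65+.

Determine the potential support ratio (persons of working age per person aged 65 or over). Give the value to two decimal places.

Potential support ratio = 893.2 / 154.9 = 5.77

Potential support ratio: 5.77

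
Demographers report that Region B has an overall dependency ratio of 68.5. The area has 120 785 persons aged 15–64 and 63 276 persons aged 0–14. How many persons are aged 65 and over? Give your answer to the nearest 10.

Aged 65 and over: 19 460

Total dependency ratio = (youth + elderly) / working-age × 100
68.5 = (63 276 + E) / 120 785 × 100
⇒ 19 460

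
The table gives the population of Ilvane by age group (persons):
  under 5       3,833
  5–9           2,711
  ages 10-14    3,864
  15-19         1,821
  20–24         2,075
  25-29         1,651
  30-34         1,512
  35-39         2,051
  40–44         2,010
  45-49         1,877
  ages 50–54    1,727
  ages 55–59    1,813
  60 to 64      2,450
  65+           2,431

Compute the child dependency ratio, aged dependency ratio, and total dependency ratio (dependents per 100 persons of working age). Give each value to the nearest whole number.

0–14: 3,833 + 2,711 + 3,864 = 10,408
15–64: 1,821 + 2,075 + 1,651 + 1,512 + 2,051 + 2,010 + 1,877 + 1,727 + 1,813 + 2,450 = 18,987
65+: 2,431
Youth dependency ratio = 10,408 / 18,987 × 100 = 55
Old-age dependency ratio = 2,431 / 18,987 × 100 = 13
Total dependency ratio = (10,408 + 2,431) / 18,987 × 100 = 12,839 / 18,987 × 100 = 68

Youth dependency ratio: 55
Old-age dependency ratio: 13
Total dependency ratio: 68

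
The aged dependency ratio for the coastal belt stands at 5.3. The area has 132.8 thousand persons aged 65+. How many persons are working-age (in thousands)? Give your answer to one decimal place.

Working-age: 2,505.7

Old-age dependency ratio = elderly / working-age × 100
5.3 = 132.8 / W × 100
⇒ 2,505.7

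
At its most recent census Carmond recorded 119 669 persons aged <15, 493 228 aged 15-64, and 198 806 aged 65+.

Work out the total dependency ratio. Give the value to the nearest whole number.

Total dependency ratio = (119 669 + 198 806) / 493 228 × 100 = 318 475 / 493 228 × 100 = 65

Total dependency ratio: 65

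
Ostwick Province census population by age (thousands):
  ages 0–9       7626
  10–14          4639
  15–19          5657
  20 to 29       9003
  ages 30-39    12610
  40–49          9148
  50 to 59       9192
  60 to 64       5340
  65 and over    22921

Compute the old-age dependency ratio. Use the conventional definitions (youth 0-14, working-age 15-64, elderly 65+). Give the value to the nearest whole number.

0–14: 7626 + 4639 = 12265
15–64: 5657 + 9003 + 12610 + 9148 + 9192 + 5340 = 50950
65+: 22921
Old-age dependency ratio = 22921 / 50950 × 100 = 45

Old-age dependency ratio: 45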